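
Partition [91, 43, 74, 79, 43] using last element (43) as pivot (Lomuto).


Pivot: 43
  43 <= 43: swap -> [43, 91, 74, 79, 43]
Place pivot at 1: [43, 43, 74, 79, 91]

Partitioned: [43, 43, 74, 79, 91]


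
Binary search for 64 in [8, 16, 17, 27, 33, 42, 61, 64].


Step 1: lo=0, hi=7, mid=3, val=27
Step 2: lo=4, hi=7, mid=5, val=42
Step 3: lo=6, hi=7, mid=6, val=61
Step 4: lo=7, hi=7, mid=7, val=64

Found at index 7


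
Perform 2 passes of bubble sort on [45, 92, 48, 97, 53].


Initial: [45, 92, 48, 97, 53]
Pass 1: [45, 48, 92, 53, 97] (2 swaps)
Pass 2: [45, 48, 53, 92, 97] (1 swaps)

After 2 passes: [45, 48, 53, 92, 97]


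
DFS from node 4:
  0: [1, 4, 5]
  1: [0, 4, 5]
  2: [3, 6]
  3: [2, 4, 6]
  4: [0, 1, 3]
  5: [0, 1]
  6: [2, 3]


Visit 4, push [3, 1, 0]
Visit 0, push [5, 1]
Visit 1, push [5]
Visit 5, push []
Visit 3, push [6, 2]
Visit 2, push [6]
Visit 6, push []

DFS order: [4, 0, 1, 5, 3, 2, 6]


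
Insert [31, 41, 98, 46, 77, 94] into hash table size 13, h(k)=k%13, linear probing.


Insert 31: h=5 -> slot 5
Insert 41: h=2 -> slot 2
Insert 98: h=7 -> slot 7
Insert 46: h=7, 1 probes -> slot 8
Insert 77: h=12 -> slot 12
Insert 94: h=3 -> slot 3

Table: [None, None, 41, 94, None, 31, None, 98, 46, None, None, None, 77]


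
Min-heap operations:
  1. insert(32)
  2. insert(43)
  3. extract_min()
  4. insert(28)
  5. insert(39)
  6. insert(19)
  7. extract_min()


insert(32) -> [32]
insert(43) -> [32, 43]
extract_min()->32, [43]
insert(28) -> [28, 43]
insert(39) -> [28, 43, 39]
insert(19) -> [19, 28, 39, 43]
extract_min()->19, [28, 43, 39]

Final heap: [28, 43, 39]


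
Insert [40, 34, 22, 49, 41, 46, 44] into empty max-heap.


Insert 40: [40]
Insert 34: [40, 34]
Insert 22: [40, 34, 22]
Insert 49: [49, 40, 22, 34]
Insert 41: [49, 41, 22, 34, 40]
Insert 46: [49, 41, 46, 34, 40, 22]
Insert 44: [49, 41, 46, 34, 40, 22, 44]

Final heap: [49, 41, 46, 34, 40, 22, 44]


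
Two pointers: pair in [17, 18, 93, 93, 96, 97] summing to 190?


lo=0(17)+hi=5(97)=114
lo=1(18)+hi=5(97)=115
lo=2(93)+hi=5(97)=190

Yes: 93+97=190


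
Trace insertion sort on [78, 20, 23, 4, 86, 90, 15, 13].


Initial: [78, 20, 23, 4, 86, 90, 15, 13]
Insert 20: [20, 78, 23, 4, 86, 90, 15, 13]
Insert 23: [20, 23, 78, 4, 86, 90, 15, 13]
Insert 4: [4, 20, 23, 78, 86, 90, 15, 13]
Insert 86: [4, 20, 23, 78, 86, 90, 15, 13]
Insert 90: [4, 20, 23, 78, 86, 90, 15, 13]
Insert 15: [4, 15, 20, 23, 78, 86, 90, 13]
Insert 13: [4, 13, 15, 20, 23, 78, 86, 90]

Sorted: [4, 13, 15, 20, 23, 78, 86, 90]


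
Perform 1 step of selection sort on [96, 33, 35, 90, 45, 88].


Initial: [96, 33, 35, 90, 45, 88]
Step 1: min=33 at 1
  Swap: [33, 96, 35, 90, 45, 88]

After 1 step: [33, 96, 35, 90, 45, 88]


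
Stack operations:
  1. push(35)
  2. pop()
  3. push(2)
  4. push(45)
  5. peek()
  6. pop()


push(35) -> [35]
pop()->35, []
push(2) -> [2]
push(45) -> [2, 45]
peek()->45
pop()->45, [2]

Final stack: [2]


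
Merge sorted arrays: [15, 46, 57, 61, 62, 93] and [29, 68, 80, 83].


Take 15 from A
Take 29 from B
Take 46 from A
Take 57 from A
Take 61 from A
Take 62 from A
Take 68 from B
Take 80 from B
Take 83 from B

Merged: [15, 29, 46, 57, 61, 62, 68, 80, 83, 93]


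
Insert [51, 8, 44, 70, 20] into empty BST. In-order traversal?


Insert 51: root
Insert 8: L from 51
Insert 44: L from 51 -> R from 8
Insert 70: R from 51
Insert 20: L from 51 -> R from 8 -> L from 44

In-order: [8, 20, 44, 51, 70]


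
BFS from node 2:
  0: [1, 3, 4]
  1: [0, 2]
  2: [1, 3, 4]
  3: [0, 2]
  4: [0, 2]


Visit 2, enqueue [1, 3, 4]
Visit 1, enqueue [0]
Visit 3, enqueue []
Visit 4, enqueue []
Visit 0, enqueue []

BFS order: [2, 1, 3, 4, 0]


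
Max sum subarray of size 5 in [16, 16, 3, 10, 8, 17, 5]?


[0:5]: 53
[1:6]: 54
[2:7]: 43

Max: 54 at [1:6]


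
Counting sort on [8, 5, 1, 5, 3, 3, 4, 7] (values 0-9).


Input: [8, 5, 1, 5, 3, 3, 4, 7]
Counts: [0, 1, 0, 2, 1, 2, 0, 1, 1, 0]

Sorted: [1, 3, 3, 4, 5, 5, 7, 8]


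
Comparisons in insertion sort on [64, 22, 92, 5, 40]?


Algorithm: insertion sort
Input: [64, 22, 92, 5, 40]
Sorted: [5, 22, 40, 64, 92]

8


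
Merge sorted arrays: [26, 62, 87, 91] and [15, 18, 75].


Take 15 from B
Take 18 from B
Take 26 from A
Take 62 from A
Take 75 from B

Merged: [15, 18, 26, 62, 75, 87, 91]


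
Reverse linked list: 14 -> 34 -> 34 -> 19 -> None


Step 1: curr=14, set curr.next=prev(None) | reversed so far: 14
Step 2: curr=34, set curr.next=prev(14) | reversed so far: 34 -> 14
Step 3: curr=34, set curr.next=prev(34) | reversed so far: 34 -> 34 -> 14
Step 4: curr=19, set curr.next=prev(34) | reversed so far: 19 -> 34 -> 34 -> 14

19 -> 34 -> 34 -> 14 -> None


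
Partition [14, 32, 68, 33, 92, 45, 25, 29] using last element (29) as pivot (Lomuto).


Pivot: 29
  14 <= 29: advance i (no swap)
  25 <= 29: swap -> [14, 25, 68, 33, 92, 45, 32, 29]
Place pivot at 2: [14, 25, 29, 33, 92, 45, 32, 68]

Partitioned: [14, 25, 29, 33, 92, 45, 32, 68]


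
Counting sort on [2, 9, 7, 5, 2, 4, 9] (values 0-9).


Input: [2, 9, 7, 5, 2, 4, 9]
Counts: [0, 0, 2, 0, 1, 1, 0, 1, 0, 2]

Sorted: [2, 2, 4, 5, 7, 9, 9]


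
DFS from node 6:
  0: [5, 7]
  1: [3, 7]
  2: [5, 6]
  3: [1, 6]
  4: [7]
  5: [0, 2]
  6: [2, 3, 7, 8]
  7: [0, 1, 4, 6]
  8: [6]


Visit 6, push [8, 7, 3, 2]
Visit 2, push [5]
Visit 5, push [0]
Visit 0, push [7]
Visit 7, push [4, 1]
Visit 1, push [3]
Visit 3, push []
Visit 4, push []
Visit 8, push []

DFS order: [6, 2, 5, 0, 7, 1, 3, 4, 8]


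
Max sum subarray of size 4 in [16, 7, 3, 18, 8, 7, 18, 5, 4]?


[0:4]: 44
[1:5]: 36
[2:6]: 36
[3:7]: 51
[4:8]: 38
[5:9]: 34

Max: 51 at [3:7]


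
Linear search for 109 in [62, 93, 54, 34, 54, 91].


i=0: 62!=109
i=1: 93!=109
i=2: 54!=109
i=3: 34!=109
i=4: 54!=109
i=5: 91!=109

Not found, 6 comps


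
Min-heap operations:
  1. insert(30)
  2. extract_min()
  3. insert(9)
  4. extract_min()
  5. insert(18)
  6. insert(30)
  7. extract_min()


insert(30) -> [30]
extract_min()->30, []
insert(9) -> [9]
extract_min()->9, []
insert(18) -> [18]
insert(30) -> [18, 30]
extract_min()->18, [30]

Final heap: [30]


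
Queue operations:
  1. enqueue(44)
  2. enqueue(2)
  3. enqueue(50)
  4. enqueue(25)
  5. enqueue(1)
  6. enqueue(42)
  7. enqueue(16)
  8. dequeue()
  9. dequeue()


enqueue(44) -> [44]
enqueue(2) -> [44, 2]
enqueue(50) -> [44, 2, 50]
enqueue(25) -> [44, 2, 50, 25]
enqueue(1) -> [44, 2, 50, 25, 1]
enqueue(42) -> [44, 2, 50, 25, 1, 42]
enqueue(16) -> [44, 2, 50, 25, 1, 42, 16]
dequeue()->44, [2, 50, 25, 1, 42, 16]
dequeue()->2, [50, 25, 1, 42, 16]

Final queue: [50, 25, 1, 42, 16]


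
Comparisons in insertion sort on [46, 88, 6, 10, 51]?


Algorithm: insertion sort
Input: [46, 88, 6, 10, 51]
Sorted: [6, 10, 46, 51, 88]

8


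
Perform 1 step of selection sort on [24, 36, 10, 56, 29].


Initial: [24, 36, 10, 56, 29]
Step 1: min=10 at 2
  Swap: [10, 36, 24, 56, 29]

After 1 step: [10, 36, 24, 56, 29]


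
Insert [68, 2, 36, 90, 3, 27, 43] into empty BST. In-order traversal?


Insert 68: root
Insert 2: L from 68
Insert 36: L from 68 -> R from 2
Insert 90: R from 68
Insert 3: L from 68 -> R from 2 -> L from 36
Insert 27: L from 68 -> R from 2 -> L from 36 -> R from 3
Insert 43: L from 68 -> R from 2 -> R from 36

In-order: [2, 3, 27, 36, 43, 68, 90]


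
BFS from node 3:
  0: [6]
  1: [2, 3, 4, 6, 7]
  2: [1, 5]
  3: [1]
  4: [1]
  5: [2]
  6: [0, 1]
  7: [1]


Visit 3, enqueue [1]
Visit 1, enqueue [2, 4, 6, 7]
Visit 2, enqueue [5]
Visit 4, enqueue []
Visit 6, enqueue [0]
Visit 7, enqueue []
Visit 5, enqueue []
Visit 0, enqueue []

BFS order: [3, 1, 2, 4, 6, 7, 5, 0]


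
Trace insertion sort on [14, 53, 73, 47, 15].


Initial: [14, 53, 73, 47, 15]
Insert 53: [14, 53, 73, 47, 15]
Insert 73: [14, 53, 73, 47, 15]
Insert 47: [14, 47, 53, 73, 15]
Insert 15: [14, 15, 47, 53, 73]

Sorted: [14, 15, 47, 53, 73]


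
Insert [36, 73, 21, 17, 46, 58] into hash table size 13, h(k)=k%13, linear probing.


Insert 36: h=10 -> slot 10
Insert 73: h=8 -> slot 8
Insert 21: h=8, 1 probes -> slot 9
Insert 17: h=4 -> slot 4
Insert 46: h=7 -> slot 7
Insert 58: h=6 -> slot 6

Table: [None, None, None, None, 17, None, 58, 46, 73, 21, 36, None, None]


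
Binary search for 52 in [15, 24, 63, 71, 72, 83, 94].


Step 1: lo=0, hi=6, mid=3, val=71
Step 2: lo=0, hi=2, mid=1, val=24
Step 3: lo=2, hi=2, mid=2, val=63

Not found


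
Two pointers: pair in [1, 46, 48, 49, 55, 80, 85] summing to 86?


lo=0(1)+hi=6(85)=86

Yes: 1+85=86


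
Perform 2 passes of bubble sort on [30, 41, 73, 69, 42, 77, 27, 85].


Initial: [30, 41, 73, 69, 42, 77, 27, 85]
Pass 1: [30, 41, 69, 42, 73, 27, 77, 85] (3 swaps)
Pass 2: [30, 41, 42, 69, 27, 73, 77, 85] (2 swaps)

After 2 passes: [30, 41, 42, 69, 27, 73, 77, 85]


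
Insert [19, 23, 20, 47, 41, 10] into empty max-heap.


Insert 19: [19]
Insert 23: [23, 19]
Insert 20: [23, 19, 20]
Insert 47: [47, 23, 20, 19]
Insert 41: [47, 41, 20, 19, 23]
Insert 10: [47, 41, 20, 19, 23, 10]

Final heap: [47, 41, 20, 19, 23, 10]


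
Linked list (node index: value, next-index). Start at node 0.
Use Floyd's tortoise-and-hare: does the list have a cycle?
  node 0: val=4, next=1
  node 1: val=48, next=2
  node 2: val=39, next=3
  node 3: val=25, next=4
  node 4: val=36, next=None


Floyd's tortoise (slow, +1) and hare (fast, +2):
  init: slow=0, fast=0
  step 1: slow=1, fast=2
  step 2: slow=2, fast=4
  step 3: fast -> None, no cycle

Cycle: no


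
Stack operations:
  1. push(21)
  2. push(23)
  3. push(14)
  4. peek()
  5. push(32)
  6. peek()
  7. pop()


push(21) -> [21]
push(23) -> [21, 23]
push(14) -> [21, 23, 14]
peek()->14
push(32) -> [21, 23, 14, 32]
peek()->32
pop()->32, [21, 23, 14]

Final stack: [21, 23, 14]


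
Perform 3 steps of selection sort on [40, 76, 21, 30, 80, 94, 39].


Initial: [40, 76, 21, 30, 80, 94, 39]
Step 1: min=21 at 2
  Swap: [21, 76, 40, 30, 80, 94, 39]
Step 2: min=30 at 3
  Swap: [21, 30, 40, 76, 80, 94, 39]
Step 3: min=39 at 6
  Swap: [21, 30, 39, 76, 80, 94, 40]

After 3 steps: [21, 30, 39, 76, 80, 94, 40]


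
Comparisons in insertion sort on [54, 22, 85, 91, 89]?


Algorithm: insertion sort
Input: [54, 22, 85, 91, 89]
Sorted: [22, 54, 85, 89, 91]

5


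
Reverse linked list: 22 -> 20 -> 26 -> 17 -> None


Step 1: curr=22, set curr.next=prev(None) | reversed so far: 22
Step 2: curr=20, set curr.next=prev(22) | reversed so far: 20 -> 22
Step 3: curr=26, set curr.next=prev(20) | reversed so far: 26 -> 20 -> 22
Step 4: curr=17, set curr.next=prev(26) | reversed so far: 17 -> 26 -> 20 -> 22

17 -> 26 -> 20 -> 22 -> None


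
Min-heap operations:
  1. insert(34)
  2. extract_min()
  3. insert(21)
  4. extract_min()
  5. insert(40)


insert(34) -> [34]
extract_min()->34, []
insert(21) -> [21]
extract_min()->21, []
insert(40) -> [40]

Final heap: [40]


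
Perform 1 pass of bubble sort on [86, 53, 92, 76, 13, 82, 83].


Initial: [86, 53, 92, 76, 13, 82, 83]
Pass 1: [53, 86, 76, 13, 82, 83, 92] (5 swaps)

After 1 pass: [53, 86, 76, 13, 82, 83, 92]


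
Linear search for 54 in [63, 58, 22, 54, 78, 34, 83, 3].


i=0: 63!=54
i=1: 58!=54
i=2: 22!=54
i=3: 54==54 found!

Found at 3, 4 comps


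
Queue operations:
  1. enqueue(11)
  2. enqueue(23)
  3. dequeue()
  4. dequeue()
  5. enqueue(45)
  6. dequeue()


enqueue(11) -> [11]
enqueue(23) -> [11, 23]
dequeue()->11, [23]
dequeue()->23, []
enqueue(45) -> [45]
dequeue()->45, []

Final queue: []


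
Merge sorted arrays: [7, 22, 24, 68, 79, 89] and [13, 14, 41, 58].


Take 7 from A
Take 13 from B
Take 14 from B
Take 22 from A
Take 24 from A
Take 41 from B
Take 58 from B

Merged: [7, 13, 14, 22, 24, 41, 58, 68, 79, 89]


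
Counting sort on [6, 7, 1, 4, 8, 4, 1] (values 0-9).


Input: [6, 7, 1, 4, 8, 4, 1]
Counts: [0, 2, 0, 0, 2, 0, 1, 1, 1, 0]

Sorted: [1, 1, 4, 4, 6, 7, 8]


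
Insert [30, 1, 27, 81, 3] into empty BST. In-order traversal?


Insert 30: root
Insert 1: L from 30
Insert 27: L from 30 -> R from 1
Insert 81: R from 30
Insert 3: L from 30 -> R from 1 -> L from 27

In-order: [1, 3, 27, 30, 81]


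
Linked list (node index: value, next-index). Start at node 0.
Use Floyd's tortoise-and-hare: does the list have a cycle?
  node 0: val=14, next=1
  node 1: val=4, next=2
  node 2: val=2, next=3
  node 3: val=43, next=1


Floyd's tortoise (slow, +1) and hare (fast, +2):
  init: slow=0, fast=0
  step 1: slow=1, fast=2
  step 2: slow=2, fast=1
  step 3: slow=3, fast=3
  slow == fast at node 3: cycle detected

Cycle: yes


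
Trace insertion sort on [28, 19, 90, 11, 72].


Initial: [28, 19, 90, 11, 72]
Insert 19: [19, 28, 90, 11, 72]
Insert 90: [19, 28, 90, 11, 72]
Insert 11: [11, 19, 28, 90, 72]
Insert 72: [11, 19, 28, 72, 90]

Sorted: [11, 19, 28, 72, 90]


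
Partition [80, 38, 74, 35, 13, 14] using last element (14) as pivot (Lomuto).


Pivot: 14
  13 <= 14: swap -> [13, 38, 74, 35, 80, 14]
Place pivot at 1: [13, 14, 74, 35, 80, 38]

Partitioned: [13, 14, 74, 35, 80, 38]


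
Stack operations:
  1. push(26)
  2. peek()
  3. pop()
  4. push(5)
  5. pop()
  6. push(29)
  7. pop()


push(26) -> [26]
peek()->26
pop()->26, []
push(5) -> [5]
pop()->5, []
push(29) -> [29]
pop()->29, []

Final stack: []


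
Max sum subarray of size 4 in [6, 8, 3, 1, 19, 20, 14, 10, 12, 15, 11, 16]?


[0:4]: 18
[1:5]: 31
[2:6]: 43
[3:7]: 54
[4:8]: 63
[5:9]: 56
[6:10]: 51
[7:11]: 48
[8:12]: 54

Max: 63 at [4:8]


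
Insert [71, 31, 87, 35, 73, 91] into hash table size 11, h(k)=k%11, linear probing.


Insert 71: h=5 -> slot 5
Insert 31: h=9 -> slot 9
Insert 87: h=10 -> slot 10
Insert 35: h=2 -> slot 2
Insert 73: h=7 -> slot 7
Insert 91: h=3 -> slot 3

Table: [None, None, 35, 91, None, 71, None, 73, None, 31, 87]


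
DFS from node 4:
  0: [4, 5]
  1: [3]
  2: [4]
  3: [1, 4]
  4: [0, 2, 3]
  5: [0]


Visit 4, push [3, 2, 0]
Visit 0, push [5]
Visit 5, push []
Visit 2, push []
Visit 3, push [1]
Visit 1, push []

DFS order: [4, 0, 5, 2, 3, 1]


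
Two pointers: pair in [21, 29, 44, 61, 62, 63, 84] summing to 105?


lo=0(21)+hi=6(84)=105

Yes: 21+84=105


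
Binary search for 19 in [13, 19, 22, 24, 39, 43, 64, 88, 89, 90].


Step 1: lo=0, hi=9, mid=4, val=39
Step 2: lo=0, hi=3, mid=1, val=19

Found at index 1


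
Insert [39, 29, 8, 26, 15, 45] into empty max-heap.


Insert 39: [39]
Insert 29: [39, 29]
Insert 8: [39, 29, 8]
Insert 26: [39, 29, 8, 26]
Insert 15: [39, 29, 8, 26, 15]
Insert 45: [45, 29, 39, 26, 15, 8]

Final heap: [45, 29, 39, 26, 15, 8]


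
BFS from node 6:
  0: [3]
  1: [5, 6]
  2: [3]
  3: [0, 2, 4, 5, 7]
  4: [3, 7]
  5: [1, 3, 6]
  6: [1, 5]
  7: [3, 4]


Visit 6, enqueue [1, 5]
Visit 1, enqueue []
Visit 5, enqueue [3]
Visit 3, enqueue [0, 2, 4, 7]
Visit 0, enqueue []
Visit 2, enqueue []
Visit 4, enqueue []
Visit 7, enqueue []

BFS order: [6, 1, 5, 3, 0, 2, 4, 7]


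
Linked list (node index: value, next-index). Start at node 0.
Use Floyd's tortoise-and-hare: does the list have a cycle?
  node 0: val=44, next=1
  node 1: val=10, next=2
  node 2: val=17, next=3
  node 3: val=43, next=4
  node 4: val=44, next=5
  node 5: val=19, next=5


Floyd's tortoise (slow, +1) and hare (fast, +2):
  init: slow=0, fast=0
  step 1: slow=1, fast=2
  step 2: slow=2, fast=4
  step 3: slow=3, fast=5
  step 4: slow=4, fast=5
  step 5: slow=5, fast=5
  slow == fast at node 5: cycle detected

Cycle: yes


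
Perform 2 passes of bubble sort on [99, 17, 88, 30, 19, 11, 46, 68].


Initial: [99, 17, 88, 30, 19, 11, 46, 68]
Pass 1: [17, 88, 30, 19, 11, 46, 68, 99] (7 swaps)
Pass 2: [17, 30, 19, 11, 46, 68, 88, 99] (5 swaps)

After 2 passes: [17, 30, 19, 11, 46, 68, 88, 99]


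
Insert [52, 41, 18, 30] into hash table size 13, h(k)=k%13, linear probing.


Insert 52: h=0 -> slot 0
Insert 41: h=2 -> slot 2
Insert 18: h=5 -> slot 5
Insert 30: h=4 -> slot 4

Table: [52, None, 41, None, 30, 18, None, None, None, None, None, None, None]


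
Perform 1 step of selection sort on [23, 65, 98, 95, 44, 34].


Initial: [23, 65, 98, 95, 44, 34]
Step 1: min=23 at 0
  Swap: [23, 65, 98, 95, 44, 34]

After 1 step: [23, 65, 98, 95, 44, 34]


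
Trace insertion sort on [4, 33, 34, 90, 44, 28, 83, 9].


Initial: [4, 33, 34, 90, 44, 28, 83, 9]
Insert 33: [4, 33, 34, 90, 44, 28, 83, 9]
Insert 34: [4, 33, 34, 90, 44, 28, 83, 9]
Insert 90: [4, 33, 34, 90, 44, 28, 83, 9]
Insert 44: [4, 33, 34, 44, 90, 28, 83, 9]
Insert 28: [4, 28, 33, 34, 44, 90, 83, 9]
Insert 83: [4, 28, 33, 34, 44, 83, 90, 9]
Insert 9: [4, 9, 28, 33, 34, 44, 83, 90]

Sorted: [4, 9, 28, 33, 34, 44, 83, 90]


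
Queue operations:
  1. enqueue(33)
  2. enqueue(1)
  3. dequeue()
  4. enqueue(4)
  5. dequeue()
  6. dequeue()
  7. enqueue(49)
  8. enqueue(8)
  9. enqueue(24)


enqueue(33) -> [33]
enqueue(1) -> [33, 1]
dequeue()->33, [1]
enqueue(4) -> [1, 4]
dequeue()->1, [4]
dequeue()->4, []
enqueue(49) -> [49]
enqueue(8) -> [49, 8]
enqueue(24) -> [49, 8, 24]

Final queue: [49, 8, 24]


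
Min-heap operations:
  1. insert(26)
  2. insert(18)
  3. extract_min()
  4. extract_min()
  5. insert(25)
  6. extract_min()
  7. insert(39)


insert(26) -> [26]
insert(18) -> [18, 26]
extract_min()->18, [26]
extract_min()->26, []
insert(25) -> [25]
extract_min()->25, []
insert(39) -> [39]

Final heap: [39]


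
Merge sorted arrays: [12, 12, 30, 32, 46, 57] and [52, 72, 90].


Take 12 from A
Take 12 from A
Take 30 from A
Take 32 from A
Take 46 from A
Take 52 from B
Take 57 from A

Merged: [12, 12, 30, 32, 46, 52, 57, 72, 90]


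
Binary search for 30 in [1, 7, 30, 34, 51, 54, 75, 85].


Step 1: lo=0, hi=7, mid=3, val=34
Step 2: lo=0, hi=2, mid=1, val=7
Step 3: lo=2, hi=2, mid=2, val=30

Found at index 2


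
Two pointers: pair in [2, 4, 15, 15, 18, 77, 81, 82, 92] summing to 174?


lo=0(2)+hi=8(92)=94
lo=1(4)+hi=8(92)=96
lo=2(15)+hi=8(92)=107
lo=3(15)+hi=8(92)=107
lo=4(18)+hi=8(92)=110
lo=5(77)+hi=8(92)=169
lo=6(81)+hi=8(92)=173
lo=7(82)+hi=8(92)=174

Yes: 82+92=174


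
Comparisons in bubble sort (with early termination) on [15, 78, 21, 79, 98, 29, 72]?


Algorithm: bubble sort (with early termination)
Input: [15, 78, 21, 79, 98, 29, 72]
Sorted: [15, 21, 29, 72, 78, 79, 98]

18


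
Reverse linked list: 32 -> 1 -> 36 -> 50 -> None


Step 1: curr=32, set curr.next=prev(None) | reversed so far: 32
Step 2: curr=1, set curr.next=prev(32) | reversed so far: 1 -> 32
Step 3: curr=36, set curr.next=prev(1) | reversed so far: 36 -> 1 -> 32
Step 4: curr=50, set curr.next=prev(36) | reversed so far: 50 -> 36 -> 1 -> 32

50 -> 36 -> 1 -> 32 -> None


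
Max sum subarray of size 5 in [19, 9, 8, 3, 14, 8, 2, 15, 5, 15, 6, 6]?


[0:5]: 53
[1:6]: 42
[2:7]: 35
[3:8]: 42
[4:9]: 44
[5:10]: 45
[6:11]: 43
[7:12]: 47

Max: 53 at [0:5]


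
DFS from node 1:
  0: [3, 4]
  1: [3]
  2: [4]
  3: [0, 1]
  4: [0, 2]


Visit 1, push [3]
Visit 3, push [0]
Visit 0, push [4]
Visit 4, push [2]
Visit 2, push []

DFS order: [1, 3, 0, 4, 2]


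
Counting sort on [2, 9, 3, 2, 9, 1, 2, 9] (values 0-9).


Input: [2, 9, 3, 2, 9, 1, 2, 9]
Counts: [0, 1, 3, 1, 0, 0, 0, 0, 0, 3]

Sorted: [1, 2, 2, 2, 3, 9, 9, 9]


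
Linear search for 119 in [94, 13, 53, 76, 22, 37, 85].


i=0: 94!=119
i=1: 13!=119
i=2: 53!=119
i=3: 76!=119
i=4: 22!=119
i=5: 37!=119
i=6: 85!=119

Not found, 7 comps


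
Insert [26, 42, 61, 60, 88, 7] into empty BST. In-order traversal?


Insert 26: root
Insert 42: R from 26
Insert 61: R from 26 -> R from 42
Insert 60: R from 26 -> R from 42 -> L from 61
Insert 88: R from 26 -> R from 42 -> R from 61
Insert 7: L from 26

In-order: [7, 26, 42, 60, 61, 88]


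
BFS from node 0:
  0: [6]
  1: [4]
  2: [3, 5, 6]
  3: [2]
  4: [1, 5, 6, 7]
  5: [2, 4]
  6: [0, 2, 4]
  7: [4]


Visit 0, enqueue [6]
Visit 6, enqueue [2, 4]
Visit 2, enqueue [3, 5]
Visit 4, enqueue [1, 7]
Visit 3, enqueue []
Visit 5, enqueue []
Visit 1, enqueue []
Visit 7, enqueue []

BFS order: [0, 6, 2, 4, 3, 5, 1, 7]


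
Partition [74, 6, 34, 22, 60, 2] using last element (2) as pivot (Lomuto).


Pivot: 2
Place pivot at 0: [2, 6, 34, 22, 60, 74]

Partitioned: [2, 6, 34, 22, 60, 74]


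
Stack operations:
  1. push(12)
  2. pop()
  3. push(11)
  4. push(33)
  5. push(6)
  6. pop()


push(12) -> [12]
pop()->12, []
push(11) -> [11]
push(33) -> [11, 33]
push(6) -> [11, 33, 6]
pop()->6, [11, 33]

Final stack: [11, 33]


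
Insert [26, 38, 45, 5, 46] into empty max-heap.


Insert 26: [26]
Insert 38: [38, 26]
Insert 45: [45, 26, 38]
Insert 5: [45, 26, 38, 5]
Insert 46: [46, 45, 38, 5, 26]

Final heap: [46, 45, 38, 5, 26]


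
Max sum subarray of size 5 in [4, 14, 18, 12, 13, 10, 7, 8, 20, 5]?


[0:5]: 61
[1:6]: 67
[2:7]: 60
[3:8]: 50
[4:9]: 58
[5:10]: 50

Max: 67 at [1:6]


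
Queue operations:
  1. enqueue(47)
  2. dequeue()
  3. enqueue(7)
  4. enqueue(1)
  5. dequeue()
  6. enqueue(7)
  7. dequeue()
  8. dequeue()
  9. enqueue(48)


enqueue(47) -> [47]
dequeue()->47, []
enqueue(7) -> [7]
enqueue(1) -> [7, 1]
dequeue()->7, [1]
enqueue(7) -> [1, 7]
dequeue()->1, [7]
dequeue()->7, []
enqueue(48) -> [48]

Final queue: [48]


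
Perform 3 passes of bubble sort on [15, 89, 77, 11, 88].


Initial: [15, 89, 77, 11, 88]
Pass 1: [15, 77, 11, 88, 89] (3 swaps)
Pass 2: [15, 11, 77, 88, 89] (1 swaps)
Pass 3: [11, 15, 77, 88, 89] (1 swaps)

After 3 passes: [11, 15, 77, 88, 89]


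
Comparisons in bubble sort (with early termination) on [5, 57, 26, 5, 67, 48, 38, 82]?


Algorithm: bubble sort (with early termination)
Input: [5, 57, 26, 5, 67, 48, 38, 82]
Sorted: [5, 5, 26, 38, 48, 57, 67, 82]

22


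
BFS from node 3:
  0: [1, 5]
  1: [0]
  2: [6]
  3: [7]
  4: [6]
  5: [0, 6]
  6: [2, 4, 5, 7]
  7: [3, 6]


Visit 3, enqueue [7]
Visit 7, enqueue [6]
Visit 6, enqueue [2, 4, 5]
Visit 2, enqueue []
Visit 4, enqueue []
Visit 5, enqueue [0]
Visit 0, enqueue [1]
Visit 1, enqueue []

BFS order: [3, 7, 6, 2, 4, 5, 0, 1]


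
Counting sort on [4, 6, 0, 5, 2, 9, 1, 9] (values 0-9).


Input: [4, 6, 0, 5, 2, 9, 1, 9]
Counts: [1, 1, 1, 0, 1, 1, 1, 0, 0, 2]

Sorted: [0, 1, 2, 4, 5, 6, 9, 9]


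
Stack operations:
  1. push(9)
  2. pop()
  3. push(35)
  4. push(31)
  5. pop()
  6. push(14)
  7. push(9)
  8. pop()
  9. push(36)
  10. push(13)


push(9) -> [9]
pop()->9, []
push(35) -> [35]
push(31) -> [35, 31]
pop()->31, [35]
push(14) -> [35, 14]
push(9) -> [35, 14, 9]
pop()->9, [35, 14]
push(36) -> [35, 14, 36]
push(13) -> [35, 14, 36, 13]

Final stack: [35, 14, 36, 13]


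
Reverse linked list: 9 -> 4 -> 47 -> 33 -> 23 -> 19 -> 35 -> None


Step 1: curr=9, set curr.next=prev(None) | reversed so far: 9
Step 2: curr=4, set curr.next=prev(9) | reversed so far: 4 -> 9
Step 3: curr=47, set curr.next=prev(4) | reversed so far: 47 -> 4 -> 9
Step 4: curr=33, set curr.next=prev(47) | reversed so far: 33 -> 47 -> 4 -> 9
Step 5: curr=23, set curr.next=prev(33) | reversed so far: 23 -> 33 -> 47 -> 4 -> 9
Step 6: curr=19, set curr.next=prev(23) | reversed so far: 19 -> 23 -> 33 -> 47 -> 4 -> 9
Step 7: curr=35, set curr.next=prev(19) | reversed so far: 35 -> 19 -> 23 -> 33 -> 47 -> 4 -> 9

35 -> 19 -> 23 -> 33 -> 47 -> 4 -> 9 -> None


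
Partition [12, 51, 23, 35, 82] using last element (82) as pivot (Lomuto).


Pivot: 82
  12 <= 82: advance i (no swap)
  51 <= 82: advance i (no swap)
  23 <= 82: advance i (no swap)
  35 <= 82: advance i (no swap)
Place pivot at 4: [12, 51, 23, 35, 82]

Partitioned: [12, 51, 23, 35, 82]


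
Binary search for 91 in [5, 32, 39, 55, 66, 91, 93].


Step 1: lo=0, hi=6, mid=3, val=55
Step 2: lo=4, hi=6, mid=5, val=91

Found at index 5


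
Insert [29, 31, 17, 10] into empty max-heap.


Insert 29: [29]
Insert 31: [31, 29]
Insert 17: [31, 29, 17]
Insert 10: [31, 29, 17, 10]

Final heap: [31, 29, 17, 10]


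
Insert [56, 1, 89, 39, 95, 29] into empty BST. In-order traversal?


Insert 56: root
Insert 1: L from 56
Insert 89: R from 56
Insert 39: L from 56 -> R from 1
Insert 95: R from 56 -> R from 89
Insert 29: L from 56 -> R from 1 -> L from 39

In-order: [1, 29, 39, 56, 89, 95]


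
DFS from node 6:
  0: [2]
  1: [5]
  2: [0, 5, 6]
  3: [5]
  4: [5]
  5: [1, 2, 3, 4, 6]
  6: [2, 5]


Visit 6, push [5, 2]
Visit 2, push [5, 0]
Visit 0, push []
Visit 5, push [4, 3, 1]
Visit 1, push []
Visit 3, push []
Visit 4, push []

DFS order: [6, 2, 0, 5, 1, 3, 4]


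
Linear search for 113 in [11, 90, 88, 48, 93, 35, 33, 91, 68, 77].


i=0: 11!=113
i=1: 90!=113
i=2: 88!=113
i=3: 48!=113
i=4: 93!=113
i=5: 35!=113
i=6: 33!=113
i=7: 91!=113
i=8: 68!=113
i=9: 77!=113

Not found, 10 comps


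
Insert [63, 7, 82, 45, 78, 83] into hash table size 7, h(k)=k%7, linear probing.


Insert 63: h=0 -> slot 0
Insert 7: h=0, 1 probes -> slot 1
Insert 82: h=5 -> slot 5
Insert 45: h=3 -> slot 3
Insert 78: h=1, 1 probes -> slot 2
Insert 83: h=6 -> slot 6

Table: [63, 7, 78, 45, None, 82, 83]


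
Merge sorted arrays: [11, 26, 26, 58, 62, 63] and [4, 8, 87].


Take 4 from B
Take 8 from B
Take 11 from A
Take 26 from A
Take 26 from A
Take 58 from A
Take 62 from A
Take 63 from A

Merged: [4, 8, 11, 26, 26, 58, 62, 63, 87]


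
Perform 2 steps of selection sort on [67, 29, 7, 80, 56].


Initial: [67, 29, 7, 80, 56]
Step 1: min=7 at 2
  Swap: [7, 29, 67, 80, 56]
Step 2: min=29 at 1
  Swap: [7, 29, 67, 80, 56]

After 2 steps: [7, 29, 67, 80, 56]


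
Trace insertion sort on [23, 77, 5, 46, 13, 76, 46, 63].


Initial: [23, 77, 5, 46, 13, 76, 46, 63]
Insert 77: [23, 77, 5, 46, 13, 76, 46, 63]
Insert 5: [5, 23, 77, 46, 13, 76, 46, 63]
Insert 46: [5, 23, 46, 77, 13, 76, 46, 63]
Insert 13: [5, 13, 23, 46, 77, 76, 46, 63]
Insert 76: [5, 13, 23, 46, 76, 77, 46, 63]
Insert 46: [5, 13, 23, 46, 46, 76, 77, 63]
Insert 63: [5, 13, 23, 46, 46, 63, 76, 77]

Sorted: [5, 13, 23, 46, 46, 63, 76, 77]


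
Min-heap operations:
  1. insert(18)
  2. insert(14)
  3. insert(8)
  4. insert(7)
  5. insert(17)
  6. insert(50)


insert(18) -> [18]
insert(14) -> [14, 18]
insert(8) -> [8, 18, 14]
insert(7) -> [7, 8, 14, 18]
insert(17) -> [7, 8, 14, 18, 17]
insert(50) -> [7, 8, 14, 18, 17, 50]

Final heap: [7, 8, 14, 18, 17, 50]


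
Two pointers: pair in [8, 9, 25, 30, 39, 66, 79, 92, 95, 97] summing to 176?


lo=0(8)+hi=9(97)=105
lo=1(9)+hi=9(97)=106
lo=2(25)+hi=9(97)=122
lo=3(30)+hi=9(97)=127
lo=4(39)+hi=9(97)=136
lo=5(66)+hi=9(97)=163
lo=6(79)+hi=9(97)=176

Yes: 79+97=176


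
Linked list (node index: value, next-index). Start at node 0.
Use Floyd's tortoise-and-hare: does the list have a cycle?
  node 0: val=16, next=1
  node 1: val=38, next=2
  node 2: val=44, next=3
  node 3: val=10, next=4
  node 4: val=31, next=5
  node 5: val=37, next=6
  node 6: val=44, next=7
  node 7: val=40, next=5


Floyd's tortoise (slow, +1) and hare (fast, +2):
  init: slow=0, fast=0
  step 1: slow=1, fast=2
  step 2: slow=2, fast=4
  step 3: slow=3, fast=6
  step 4: slow=4, fast=5
  step 5: slow=5, fast=7
  step 6: slow=6, fast=6
  slow == fast at node 6: cycle detected

Cycle: yes


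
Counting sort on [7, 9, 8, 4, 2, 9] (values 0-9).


Input: [7, 9, 8, 4, 2, 9]
Counts: [0, 0, 1, 0, 1, 0, 0, 1, 1, 2]

Sorted: [2, 4, 7, 8, 9, 9]


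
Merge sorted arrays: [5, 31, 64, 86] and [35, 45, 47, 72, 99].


Take 5 from A
Take 31 from A
Take 35 from B
Take 45 from B
Take 47 from B
Take 64 from A
Take 72 from B
Take 86 from A

Merged: [5, 31, 35, 45, 47, 64, 72, 86, 99]


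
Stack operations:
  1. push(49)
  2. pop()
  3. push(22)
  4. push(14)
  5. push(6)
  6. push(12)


push(49) -> [49]
pop()->49, []
push(22) -> [22]
push(14) -> [22, 14]
push(6) -> [22, 14, 6]
push(12) -> [22, 14, 6, 12]

Final stack: [22, 14, 6, 12]


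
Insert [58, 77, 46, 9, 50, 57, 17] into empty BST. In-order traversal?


Insert 58: root
Insert 77: R from 58
Insert 46: L from 58
Insert 9: L from 58 -> L from 46
Insert 50: L from 58 -> R from 46
Insert 57: L from 58 -> R from 46 -> R from 50
Insert 17: L from 58 -> L from 46 -> R from 9

In-order: [9, 17, 46, 50, 57, 58, 77]


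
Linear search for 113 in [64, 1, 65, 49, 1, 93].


i=0: 64!=113
i=1: 1!=113
i=2: 65!=113
i=3: 49!=113
i=4: 1!=113
i=5: 93!=113

Not found, 6 comps


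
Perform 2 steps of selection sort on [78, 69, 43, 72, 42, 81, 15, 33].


Initial: [78, 69, 43, 72, 42, 81, 15, 33]
Step 1: min=15 at 6
  Swap: [15, 69, 43, 72, 42, 81, 78, 33]
Step 2: min=33 at 7
  Swap: [15, 33, 43, 72, 42, 81, 78, 69]

After 2 steps: [15, 33, 43, 72, 42, 81, 78, 69]


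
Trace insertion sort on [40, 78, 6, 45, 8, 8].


Initial: [40, 78, 6, 45, 8, 8]
Insert 78: [40, 78, 6, 45, 8, 8]
Insert 6: [6, 40, 78, 45, 8, 8]
Insert 45: [6, 40, 45, 78, 8, 8]
Insert 8: [6, 8, 40, 45, 78, 8]
Insert 8: [6, 8, 8, 40, 45, 78]

Sorted: [6, 8, 8, 40, 45, 78]


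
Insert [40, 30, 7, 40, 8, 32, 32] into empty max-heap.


Insert 40: [40]
Insert 30: [40, 30]
Insert 7: [40, 30, 7]
Insert 40: [40, 40, 7, 30]
Insert 8: [40, 40, 7, 30, 8]
Insert 32: [40, 40, 32, 30, 8, 7]
Insert 32: [40, 40, 32, 30, 8, 7, 32]

Final heap: [40, 40, 32, 30, 8, 7, 32]


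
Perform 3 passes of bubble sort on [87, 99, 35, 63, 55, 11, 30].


Initial: [87, 99, 35, 63, 55, 11, 30]
Pass 1: [87, 35, 63, 55, 11, 30, 99] (5 swaps)
Pass 2: [35, 63, 55, 11, 30, 87, 99] (5 swaps)
Pass 3: [35, 55, 11, 30, 63, 87, 99] (3 swaps)

After 3 passes: [35, 55, 11, 30, 63, 87, 99]


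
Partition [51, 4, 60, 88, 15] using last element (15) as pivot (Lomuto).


Pivot: 15
  4 <= 15: swap -> [4, 51, 60, 88, 15]
Place pivot at 1: [4, 15, 60, 88, 51]

Partitioned: [4, 15, 60, 88, 51]


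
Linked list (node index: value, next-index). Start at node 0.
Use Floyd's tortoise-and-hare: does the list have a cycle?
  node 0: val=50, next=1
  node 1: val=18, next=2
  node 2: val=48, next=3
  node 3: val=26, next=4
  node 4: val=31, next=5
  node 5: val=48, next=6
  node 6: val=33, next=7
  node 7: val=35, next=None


Floyd's tortoise (slow, +1) and hare (fast, +2):
  init: slow=0, fast=0
  step 1: slow=1, fast=2
  step 2: slow=2, fast=4
  step 3: slow=3, fast=6
  step 4: fast 6->7->None, no cycle

Cycle: no


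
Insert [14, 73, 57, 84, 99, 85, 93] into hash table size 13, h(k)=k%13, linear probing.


Insert 14: h=1 -> slot 1
Insert 73: h=8 -> slot 8
Insert 57: h=5 -> slot 5
Insert 84: h=6 -> slot 6
Insert 99: h=8, 1 probes -> slot 9
Insert 85: h=7 -> slot 7
Insert 93: h=2 -> slot 2

Table: [None, 14, 93, None, None, 57, 84, 85, 73, 99, None, None, None]


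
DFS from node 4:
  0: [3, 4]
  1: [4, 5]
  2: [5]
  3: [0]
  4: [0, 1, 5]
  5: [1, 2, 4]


Visit 4, push [5, 1, 0]
Visit 0, push [3]
Visit 3, push []
Visit 1, push [5]
Visit 5, push [2]
Visit 2, push []

DFS order: [4, 0, 3, 1, 5, 2]


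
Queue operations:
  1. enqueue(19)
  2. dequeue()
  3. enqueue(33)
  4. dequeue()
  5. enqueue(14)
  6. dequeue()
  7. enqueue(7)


enqueue(19) -> [19]
dequeue()->19, []
enqueue(33) -> [33]
dequeue()->33, []
enqueue(14) -> [14]
dequeue()->14, []
enqueue(7) -> [7]

Final queue: [7]


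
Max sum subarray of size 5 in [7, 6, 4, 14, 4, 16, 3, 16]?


[0:5]: 35
[1:6]: 44
[2:7]: 41
[3:8]: 53

Max: 53 at [3:8]


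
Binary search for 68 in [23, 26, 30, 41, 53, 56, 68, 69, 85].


Step 1: lo=0, hi=8, mid=4, val=53
Step 2: lo=5, hi=8, mid=6, val=68

Found at index 6


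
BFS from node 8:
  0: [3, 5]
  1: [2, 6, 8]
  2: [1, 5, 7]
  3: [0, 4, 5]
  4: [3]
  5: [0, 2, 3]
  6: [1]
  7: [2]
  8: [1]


Visit 8, enqueue [1]
Visit 1, enqueue [2, 6]
Visit 2, enqueue [5, 7]
Visit 6, enqueue []
Visit 5, enqueue [0, 3]
Visit 7, enqueue []
Visit 0, enqueue []
Visit 3, enqueue [4]
Visit 4, enqueue []

BFS order: [8, 1, 2, 6, 5, 7, 0, 3, 4]


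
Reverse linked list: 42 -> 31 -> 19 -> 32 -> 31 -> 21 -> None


Step 1: curr=42, set curr.next=prev(None) | reversed so far: 42
Step 2: curr=31, set curr.next=prev(42) | reversed so far: 31 -> 42
Step 3: curr=19, set curr.next=prev(31) | reversed so far: 19 -> 31 -> 42
Step 4: curr=32, set curr.next=prev(19) | reversed so far: 32 -> 19 -> 31 -> 42
Step 5: curr=31, set curr.next=prev(32) | reversed so far: 31 -> 32 -> 19 -> 31 -> 42
Step 6: curr=21, set curr.next=prev(31) | reversed so far: 21 -> 31 -> 32 -> 19 -> 31 -> 42

21 -> 31 -> 32 -> 19 -> 31 -> 42 -> None


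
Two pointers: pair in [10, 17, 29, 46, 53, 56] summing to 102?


lo=0(10)+hi=5(56)=66
lo=1(17)+hi=5(56)=73
lo=2(29)+hi=5(56)=85
lo=3(46)+hi=5(56)=102

Yes: 46+56=102


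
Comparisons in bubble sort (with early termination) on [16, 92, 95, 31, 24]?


Algorithm: bubble sort (with early termination)
Input: [16, 92, 95, 31, 24]
Sorted: [16, 24, 31, 92, 95]

10


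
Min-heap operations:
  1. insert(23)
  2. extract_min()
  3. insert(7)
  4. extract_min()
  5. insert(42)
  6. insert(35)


insert(23) -> [23]
extract_min()->23, []
insert(7) -> [7]
extract_min()->7, []
insert(42) -> [42]
insert(35) -> [35, 42]

Final heap: [35, 42]


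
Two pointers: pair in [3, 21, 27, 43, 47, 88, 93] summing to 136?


lo=0(3)+hi=6(93)=96
lo=1(21)+hi=6(93)=114
lo=2(27)+hi=6(93)=120
lo=3(43)+hi=6(93)=136

Yes: 43+93=136


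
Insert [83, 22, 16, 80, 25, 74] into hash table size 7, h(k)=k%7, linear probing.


Insert 83: h=6 -> slot 6
Insert 22: h=1 -> slot 1
Insert 16: h=2 -> slot 2
Insert 80: h=3 -> slot 3
Insert 25: h=4 -> slot 4
Insert 74: h=4, 1 probes -> slot 5

Table: [None, 22, 16, 80, 25, 74, 83]


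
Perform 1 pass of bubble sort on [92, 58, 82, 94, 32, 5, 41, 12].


Initial: [92, 58, 82, 94, 32, 5, 41, 12]
Pass 1: [58, 82, 92, 32, 5, 41, 12, 94] (6 swaps)

After 1 pass: [58, 82, 92, 32, 5, 41, 12, 94]


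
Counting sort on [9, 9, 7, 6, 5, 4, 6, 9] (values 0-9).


Input: [9, 9, 7, 6, 5, 4, 6, 9]
Counts: [0, 0, 0, 0, 1, 1, 2, 1, 0, 3]

Sorted: [4, 5, 6, 6, 7, 9, 9, 9]


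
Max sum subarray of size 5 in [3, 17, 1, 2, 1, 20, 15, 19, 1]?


[0:5]: 24
[1:6]: 41
[2:7]: 39
[3:8]: 57
[4:9]: 56

Max: 57 at [3:8]


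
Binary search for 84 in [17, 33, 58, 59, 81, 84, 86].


Step 1: lo=0, hi=6, mid=3, val=59
Step 2: lo=4, hi=6, mid=5, val=84

Found at index 5


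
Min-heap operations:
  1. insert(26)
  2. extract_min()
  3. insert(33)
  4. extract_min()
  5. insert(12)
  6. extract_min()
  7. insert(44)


insert(26) -> [26]
extract_min()->26, []
insert(33) -> [33]
extract_min()->33, []
insert(12) -> [12]
extract_min()->12, []
insert(44) -> [44]

Final heap: [44]


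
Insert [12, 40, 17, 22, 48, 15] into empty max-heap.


Insert 12: [12]
Insert 40: [40, 12]
Insert 17: [40, 12, 17]
Insert 22: [40, 22, 17, 12]
Insert 48: [48, 40, 17, 12, 22]
Insert 15: [48, 40, 17, 12, 22, 15]

Final heap: [48, 40, 17, 12, 22, 15]


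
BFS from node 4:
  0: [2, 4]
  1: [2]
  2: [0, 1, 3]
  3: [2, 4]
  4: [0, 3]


Visit 4, enqueue [0, 3]
Visit 0, enqueue [2]
Visit 3, enqueue []
Visit 2, enqueue [1]
Visit 1, enqueue []

BFS order: [4, 0, 3, 2, 1]


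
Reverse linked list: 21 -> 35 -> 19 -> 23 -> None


Step 1: curr=21, set curr.next=prev(None) | reversed so far: 21
Step 2: curr=35, set curr.next=prev(21) | reversed so far: 35 -> 21
Step 3: curr=19, set curr.next=prev(35) | reversed so far: 19 -> 35 -> 21
Step 4: curr=23, set curr.next=prev(19) | reversed so far: 23 -> 19 -> 35 -> 21

23 -> 19 -> 35 -> 21 -> None


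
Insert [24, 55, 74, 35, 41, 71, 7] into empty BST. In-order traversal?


Insert 24: root
Insert 55: R from 24
Insert 74: R from 24 -> R from 55
Insert 35: R from 24 -> L from 55
Insert 41: R from 24 -> L from 55 -> R from 35
Insert 71: R from 24 -> R from 55 -> L from 74
Insert 7: L from 24

In-order: [7, 24, 35, 41, 55, 71, 74]


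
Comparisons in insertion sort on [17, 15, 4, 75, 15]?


Algorithm: insertion sort
Input: [17, 15, 4, 75, 15]
Sorted: [4, 15, 15, 17, 75]

7


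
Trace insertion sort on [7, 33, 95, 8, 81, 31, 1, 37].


Initial: [7, 33, 95, 8, 81, 31, 1, 37]
Insert 33: [7, 33, 95, 8, 81, 31, 1, 37]
Insert 95: [7, 33, 95, 8, 81, 31, 1, 37]
Insert 8: [7, 8, 33, 95, 81, 31, 1, 37]
Insert 81: [7, 8, 33, 81, 95, 31, 1, 37]
Insert 31: [7, 8, 31, 33, 81, 95, 1, 37]
Insert 1: [1, 7, 8, 31, 33, 81, 95, 37]
Insert 37: [1, 7, 8, 31, 33, 37, 81, 95]

Sorted: [1, 7, 8, 31, 33, 37, 81, 95]


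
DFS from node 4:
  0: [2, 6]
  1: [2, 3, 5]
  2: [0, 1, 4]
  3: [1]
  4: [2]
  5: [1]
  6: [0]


Visit 4, push [2]
Visit 2, push [1, 0]
Visit 0, push [6]
Visit 6, push []
Visit 1, push [5, 3]
Visit 3, push []
Visit 5, push []

DFS order: [4, 2, 0, 6, 1, 3, 5]


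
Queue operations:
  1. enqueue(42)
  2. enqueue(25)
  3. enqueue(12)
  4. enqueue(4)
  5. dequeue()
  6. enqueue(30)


enqueue(42) -> [42]
enqueue(25) -> [42, 25]
enqueue(12) -> [42, 25, 12]
enqueue(4) -> [42, 25, 12, 4]
dequeue()->42, [25, 12, 4]
enqueue(30) -> [25, 12, 4, 30]

Final queue: [25, 12, 4, 30]


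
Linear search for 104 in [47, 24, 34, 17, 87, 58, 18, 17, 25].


i=0: 47!=104
i=1: 24!=104
i=2: 34!=104
i=3: 17!=104
i=4: 87!=104
i=5: 58!=104
i=6: 18!=104
i=7: 17!=104
i=8: 25!=104

Not found, 9 comps


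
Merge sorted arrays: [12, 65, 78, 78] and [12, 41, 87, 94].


Take 12 from A
Take 12 from B
Take 41 from B
Take 65 from A
Take 78 from A
Take 78 from A

Merged: [12, 12, 41, 65, 78, 78, 87, 94]


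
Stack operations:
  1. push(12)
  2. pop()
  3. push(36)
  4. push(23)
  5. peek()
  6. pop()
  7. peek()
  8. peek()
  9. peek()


push(12) -> [12]
pop()->12, []
push(36) -> [36]
push(23) -> [36, 23]
peek()->23
pop()->23, [36]
peek()->36
peek()->36
peek()->36

Final stack: [36]


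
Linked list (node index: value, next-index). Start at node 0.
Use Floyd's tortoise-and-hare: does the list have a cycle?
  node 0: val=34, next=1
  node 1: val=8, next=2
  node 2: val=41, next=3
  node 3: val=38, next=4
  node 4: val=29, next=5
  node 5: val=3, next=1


Floyd's tortoise (slow, +1) and hare (fast, +2):
  init: slow=0, fast=0
  step 1: slow=1, fast=2
  step 2: slow=2, fast=4
  step 3: slow=3, fast=1
  step 4: slow=4, fast=3
  step 5: slow=5, fast=5
  slow == fast at node 5: cycle detected

Cycle: yes


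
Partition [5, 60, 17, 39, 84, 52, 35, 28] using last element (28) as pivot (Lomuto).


Pivot: 28
  5 <= 28: advance i (no swap)
  17 <= 28: swap -> [5, 17, 60, 39, 84, 52, 35, 28]
Place pivot at 2: [5, 17, 28, 39, 84, 52, 35, 60]

Partitioned: [5, 17, 28, 39, 84, 52, 35, 60]


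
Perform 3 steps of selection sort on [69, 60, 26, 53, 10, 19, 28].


Initial: [69, 60, 26, 53, 10, 19, 28]
Step 1: min=10 at 4
  Swap: [10, 60, 26, 53, 69, 19, 28]
Step 2: min=19 at 5
  Swap: [10, 19, 26, 53, 69, 60, 28]
Step 3: min=26 at 2
  Swap: [10, 19, 26, 53, 69, 60, 28]

After 3 steps: [10, 19, 26, 53, 69, 60, 28]


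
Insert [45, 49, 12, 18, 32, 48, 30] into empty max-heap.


Insert 45: [45]
Insert 49: [49, 45]
Insert 12: [49, 45, 12]
Insert 18: [49, 45, 12, 18]
Insert 32: [49, 45, 12, 18, 32]
Insert 48: [49, 45, 48, 18, 32, 12]
Insert 30: [49, 45, 48, 18, 32, 12, 30]

Final heap: [49, 45, 48, 18, 32, 12, 30]


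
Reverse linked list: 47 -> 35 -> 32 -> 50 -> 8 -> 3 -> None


Step 1: curr=47, set curr.next=prev(None) | reversed so far: 47
Step 2: curr=35, set curr.next=prev(47) | reversed so far: 35 -> 47
Step 3: curr=32, set curr.next=prev(35) | reversed so far: 32 -> 35 -> 47
Step 4: curr=50, set curr.next=prev(32) | reversed so far: 50 -> 32 -> 35 -> 47
Step 5: curr=8, set curr.next=prev(50) | reversed so far: 8 -> 50 -> 32 -> 35 -> 47
Step 6: curr=3, set curr.next=prev(8) | reversed so far: 3 -> 8 -> 50 -> 32 -> 35 -> 47

3 -> 8 -> 50 -> 32 -> 35 -> 47 -> None


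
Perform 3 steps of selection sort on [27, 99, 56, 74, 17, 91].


Initial: [27, 99, 56, 74, 17, 91]
Step 1: min=17 at 4
  Swap: [17, 99, 56, 74, 27, 91]
Step 2: min=27 at 4
  Swap: [17, 27, 56, 74, 99, 91]
Step 3: min=56 at 2
  Swap: [17, 27, 56, 74, 99, 91]

After 3 steps: [17, 27, 56, 74, 99, 91]


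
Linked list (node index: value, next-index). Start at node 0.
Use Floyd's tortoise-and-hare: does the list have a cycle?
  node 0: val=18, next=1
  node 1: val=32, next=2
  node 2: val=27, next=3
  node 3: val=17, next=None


Floyd's tortoise (slow, +1) and hare (fast, +2):
  init: slow=0, fast=0
  step 1: slow=1, fast=2
  step 2: fast 2->3->None, no cycle

Cycle: no
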